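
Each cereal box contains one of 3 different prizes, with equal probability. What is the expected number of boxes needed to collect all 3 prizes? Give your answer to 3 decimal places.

After i distinct types are collected, each trial gives a new one with probability (3−i)/3, so the expected wait for the next new type is 3/(3−i).
E = 3/3 + 3/2 + 3/1 = 11/2 ≈ 5.500.

5.500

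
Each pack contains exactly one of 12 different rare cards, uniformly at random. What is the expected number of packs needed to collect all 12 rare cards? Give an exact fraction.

After i distinct types are collected, each trial gives a new one with probability (12−i)/12, so the expected wait for the next new type is 12/(12−i).
E = 12/12 + 12/11 + 12/10 + 12/9 + 12/8 + 12/7 + 12/6 + 12/5 + 12/4 + 12/3 + 12/2 + 12/1 = 86021/2310.

86021/2310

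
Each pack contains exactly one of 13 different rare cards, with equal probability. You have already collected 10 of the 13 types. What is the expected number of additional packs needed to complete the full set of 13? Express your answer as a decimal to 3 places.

Starting from 10 distinct types, each trial gives a new one with probability (13−i)/13 when i types are held, so the wait for the next new type is 13/(13−i).
E = 13/3 + 13/2 + 13/1 = 143/6 ≈ 23.833.

23.833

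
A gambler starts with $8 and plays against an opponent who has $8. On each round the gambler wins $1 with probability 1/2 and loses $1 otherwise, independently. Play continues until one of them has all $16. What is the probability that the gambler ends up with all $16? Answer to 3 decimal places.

With a fair step, P(i) = ½P(i−1) + ½P(i+1) with P(0)=0, P(16)=1 has the linear solution P(i) = i/16.
P(8) = 8/16 = 1/2 ≈ 0.500.

0.500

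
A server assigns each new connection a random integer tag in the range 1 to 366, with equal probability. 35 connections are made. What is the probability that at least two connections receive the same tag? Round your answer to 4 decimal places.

It's easier to compute the probability that all 35 are distinct.
P(all distinct) = 366/366 · 365/366 · ··· · 332/366 ≈ 0.1865.
So the probability of at least one match is 1 − 0.1865 = 0.8135.

0.8135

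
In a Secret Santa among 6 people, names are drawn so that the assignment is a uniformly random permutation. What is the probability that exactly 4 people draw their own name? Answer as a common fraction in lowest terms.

1/48

Choose which 4 of the 6 are fixed: C(6,4) = 15 ways.
The remaining 2 must have no fixed point: D(2) = 1.
P = 15·1/720 = 1/48.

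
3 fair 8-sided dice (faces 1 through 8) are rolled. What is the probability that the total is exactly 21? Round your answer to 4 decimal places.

There are 8^3 = 512 equally likely outcomes.
The number of ordered 3-tuples from {1,…,8} summing to 21 is 10.
P(sum = 21) = 10/512 = 5/256 ≈ 0.0195.

0.0195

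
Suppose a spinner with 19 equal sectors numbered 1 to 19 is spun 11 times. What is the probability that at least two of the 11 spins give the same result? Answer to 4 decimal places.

P(all 11 different) = 19/19 · 18/19 · ··· · 9/19 ≈ 0.0259.
P(at least two equal) = 1 − 0.0259 = 0.9741.

0.9741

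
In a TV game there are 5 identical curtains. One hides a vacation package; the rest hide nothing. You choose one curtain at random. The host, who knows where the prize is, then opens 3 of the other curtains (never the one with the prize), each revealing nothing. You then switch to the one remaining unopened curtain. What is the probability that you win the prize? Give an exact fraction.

Your original curtain holds the prize with probability 1/5, so the other 4 collectively hold it with probability 4/5.
The host can always find 3 empty curtains to open, so the reveals don't change that 4/5; it is now spread over the 1 remaining unopened curtain.
P(win by switching) = (4/5) · (1/1) = 4/5.

4/5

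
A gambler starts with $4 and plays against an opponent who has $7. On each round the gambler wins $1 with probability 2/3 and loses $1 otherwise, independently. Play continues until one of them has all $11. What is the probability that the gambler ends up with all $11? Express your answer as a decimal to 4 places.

0.9380

Let r = q/p = (1/3)/(2/3) = 1/2. The recurrence P(i) = p·P(i+1) + q·P(i−1) with P(0)=0, P(11)=1 gives P(i) = (1 − r^i)/(1 − r^11).
P(4) = (1 − (1/2)^4) / (1 − (1/2)^11) = 1920/2047 ≈ 0.9380.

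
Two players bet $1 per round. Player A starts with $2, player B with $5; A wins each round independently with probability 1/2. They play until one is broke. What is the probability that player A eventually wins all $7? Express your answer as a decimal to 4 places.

0.2857

With a fair step, P(i) = ½P(i−1) + ½P(i+1) with P(0)=0, P(7)=1 has the linear solution P(i) = i/7.
P(2) = 2/7 ≈ 0.2857.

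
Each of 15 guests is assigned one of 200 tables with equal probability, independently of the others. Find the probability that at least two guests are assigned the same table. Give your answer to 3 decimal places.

It's easier to compute the probability that all 15 are distinct.
P(all distinct) = 200/200 · 199/200 · ··· · 186/200 ≈ 0.584.
So the probability of at least one match is 1 − 0.584 = 0.416.

0.416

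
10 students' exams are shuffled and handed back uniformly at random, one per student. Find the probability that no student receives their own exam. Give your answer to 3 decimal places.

0.368

This is the derangement probability: permutations of 10 with no fixed point.
D(10) = 10! · (1 − 1/1! + 1/2! − ··· + (−1)^10/10!) = 1334961.
P = 1334961/3628800 = 16481/44800 ≈ 0.368.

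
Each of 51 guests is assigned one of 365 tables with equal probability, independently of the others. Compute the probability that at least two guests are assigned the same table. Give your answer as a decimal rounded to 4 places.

It's easier to compute the probability that all 51 are distinct.
P(all distinct) = 365/365 · 364/365 · ··· · 315/365 ≈ 0.0256.
So the probability of at least one match is 1 − 0.0256 = 0.9744.

0.9744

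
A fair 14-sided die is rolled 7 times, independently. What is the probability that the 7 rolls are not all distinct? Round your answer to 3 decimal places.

P(all 7 different) = 14/14 · 13/14 · ··· · 8/14 ≈ 0.164.
P(at least two equal) = 1 − 0.164 = 0.836.

0.836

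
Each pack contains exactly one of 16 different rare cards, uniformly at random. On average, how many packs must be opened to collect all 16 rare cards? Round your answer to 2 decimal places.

54.09

After i distinct types are collected, each trial gives a new one with probability (16−i)/16, so the expected wait for the next new type is 16/(16−i).
E = 16/16 + 16/15 + 16/14 + 16/13 + 16/12 + 16/11 + 16/10 + 16/9 + 16/8 + 16/7 + 16/6 + 16/5 + 16/4 + 16/3 + 16/2 + 16/1 = 2436559/45045 ≈ 54.09.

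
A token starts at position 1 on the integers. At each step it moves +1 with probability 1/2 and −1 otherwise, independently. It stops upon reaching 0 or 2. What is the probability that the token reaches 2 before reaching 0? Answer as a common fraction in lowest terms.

With a fair step, P(i) = ½P(i−1) + ½P(i+1) with P(0)=0, P(2)=1 has the linear solution P(i) = i/2.
P(1) = 1/2.

1/2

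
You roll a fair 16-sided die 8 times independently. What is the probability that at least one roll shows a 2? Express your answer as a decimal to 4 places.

P(no roll shows a 2) = (15/16)^8 ≈ 0.5967.
P(at least one) = 1 − 0.5967 = 0.4033.

0.4033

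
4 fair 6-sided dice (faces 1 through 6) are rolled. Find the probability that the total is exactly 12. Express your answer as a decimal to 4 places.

0.0965

There are 6^4 = 1296 equally likely outcomes.
The number of ordered 4-tuples from {1,…,6} summing to 12 is 125.
P(sum = 12) = 125/1296 ≈ 0.0965.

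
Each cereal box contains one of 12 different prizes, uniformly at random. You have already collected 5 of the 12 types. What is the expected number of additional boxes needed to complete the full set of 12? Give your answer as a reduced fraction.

1089/35

Starting from 5 distinct types, each trial gives a new one with probability (12−i)/12 when i types are held, so the wait for the next new type is 12/(12−i).
E = 12/7 + 12/6 + 12/5 + 12/4 + 12/3 + 12/2 + 12/1 = 1089/35.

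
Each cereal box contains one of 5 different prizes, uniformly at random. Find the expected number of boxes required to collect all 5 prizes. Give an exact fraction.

After i distinct types are collected, each trial gives a new one with probability (5−i)/5, so the expected wait for the next new type is 5/(5−i).
E = 5/5 + 5/4 + 5/3 + 5/2 + 5/1 = 137/12.

137/12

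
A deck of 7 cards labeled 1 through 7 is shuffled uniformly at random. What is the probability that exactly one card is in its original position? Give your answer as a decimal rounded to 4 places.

0.3681

Choose which one is fixed: C(7,1) = 7 ways.
The remaining 6 must have no fixed point: D(6) = 265.
P = 7·265/5040 = 53/144 ≈ 0.3681.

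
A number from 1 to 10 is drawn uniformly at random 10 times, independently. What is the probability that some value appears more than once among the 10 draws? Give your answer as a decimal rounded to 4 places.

0.9996

P(all 10 different) = 10/10 · 9/10 · ··· · 1/10 ≈ 0.0004.
P(at least two equal) = 1 − 0.0004 = 0.9996.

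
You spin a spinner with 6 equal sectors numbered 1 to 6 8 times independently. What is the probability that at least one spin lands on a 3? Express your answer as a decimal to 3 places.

P(no spin lands on a 3) = (5/6)^8 ≈ 0.233.
P(at least one) = 1 − 0.233 = 0.767.

0.767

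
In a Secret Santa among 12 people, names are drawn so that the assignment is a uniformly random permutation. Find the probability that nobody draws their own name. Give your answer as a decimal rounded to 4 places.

This is the derangement probability: permutations of 12 with no fixed point.
D(12) = 12! · (1 − 1/1! + 1/2! − ··· + (−1)^12/12!) = 176214841.
P = 176214841/479001600 = 16019531/43545600 ≈ 0.3679.

0.3679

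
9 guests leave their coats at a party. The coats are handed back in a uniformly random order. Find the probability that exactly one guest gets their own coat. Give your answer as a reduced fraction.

2119/5760

Choose which one is fixed: C(9,1) = 9 ways.
The remaining 8 must have no fixed point: D(8) = 14833.
P = 9·14833/362880 = 2119/5760.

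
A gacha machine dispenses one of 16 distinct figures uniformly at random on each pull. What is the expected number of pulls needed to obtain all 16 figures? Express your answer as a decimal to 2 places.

54.09

After i distinct types are collected, each trial gives a new one with probability (16−i)/16, so the expected wait for the next new type is 16/(16−i).
E = 16/16 + 16/15 + 16/14 + 16/13 + 16/12 + 16/11 + 16/10 + 16/9 + 16/8 + 16/7 + 16/6 + 16/5 + 16/4 + 16/3 + 16/2 + 16/1 = 2436559/45045 ≈ 54.09.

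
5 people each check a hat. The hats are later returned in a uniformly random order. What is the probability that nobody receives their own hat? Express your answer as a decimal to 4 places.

This is the derangement probability: permutations of 5 with no fixed point.
D(5) = 5! · (1 − 1/1! + 1/2! − ··· + (−1)^5/5!) = 44.
P = 44/120 = 11/30 ≈ 0.3667.

0.3667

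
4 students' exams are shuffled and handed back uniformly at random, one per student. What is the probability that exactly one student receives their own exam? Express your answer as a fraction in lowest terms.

Choose which one is fixed: C(4,1) = 4 ways.
The remaining 3 must have no fixed point: D(3) = 2.
P = 4·2/24 = 1/3.

1/3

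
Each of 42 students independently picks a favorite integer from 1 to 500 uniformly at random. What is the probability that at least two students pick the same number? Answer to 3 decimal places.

It's easier to compute the probability that all 42 are distinct.
P(all distinct) = 500/500 · 499/500 · ··· · 459/500 ≈ 0.170.
So the probability of at least one match is 1 − 0.170 = 0.830.

0.830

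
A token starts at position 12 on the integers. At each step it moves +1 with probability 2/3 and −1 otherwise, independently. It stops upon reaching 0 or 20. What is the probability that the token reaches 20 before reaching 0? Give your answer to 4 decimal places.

0.9998

Let r = q/p = (1/3)/(2/3) = 1/2. The recurrence P(i) = p·P(i+1) + q·P(i−1) with P(0)=0, P(20)=1 gives P(i) = (1 − r^i)/(1 − r^20).
P(12) = (1 − (1/2)^12) / (1 − (1/2)^20) = 69888/69905 ≈ 0.9998.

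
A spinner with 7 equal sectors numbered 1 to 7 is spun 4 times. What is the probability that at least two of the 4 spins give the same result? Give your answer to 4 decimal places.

0.6501

P(all 4 different) = 7/7 · 6/7 · ··· · 4/7 ≈ 0.3499.
P(at least two equal) = 1 − 0.3499 = 0.6501.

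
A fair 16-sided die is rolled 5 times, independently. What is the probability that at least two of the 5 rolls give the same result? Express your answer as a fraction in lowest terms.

P(all 5 different) = 16/16 · 15/16 · ··· · 12/16 = 4095/8192.
P(at least two equal) = 1 − 4095/8192 = 4097/8192.

4097/8192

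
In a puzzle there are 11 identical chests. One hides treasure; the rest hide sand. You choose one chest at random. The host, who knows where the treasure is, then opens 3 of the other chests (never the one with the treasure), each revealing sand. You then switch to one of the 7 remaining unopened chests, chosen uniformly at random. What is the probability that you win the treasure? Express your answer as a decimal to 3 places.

Your original chest holds the treasure with probability 1/11, so the other 10 collectively hold it with probability 10/11.
The host can always find 3 empty chests to open, so the reveals don't change that 10/11; it is now spread over the 7 remaining unopened chests.
P(win by switching) = (10/11) · (1/7) = 10/77 ≈ 0.130.

0.130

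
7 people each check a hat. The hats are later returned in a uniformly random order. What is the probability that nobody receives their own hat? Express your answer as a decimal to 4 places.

0.3679

This is the derangement probability: permutations of 7 with no fixed point.
D(7) = 7! · (1 − 1/1! + 1/2! − ··· + (−1)^7/7!) = 1854.
P = 1854/5040 = 103/280 ≈ 0.3679.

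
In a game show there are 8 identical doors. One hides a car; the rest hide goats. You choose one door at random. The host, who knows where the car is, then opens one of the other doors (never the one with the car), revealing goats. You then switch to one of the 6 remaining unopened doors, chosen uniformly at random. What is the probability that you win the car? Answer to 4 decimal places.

0.1458

Your original door holds the car with probability 1/8, so the other 7 collectively hold it with probability 7/8.
The host can always find an empty door to open, so this doesn't change that 7/8; it is now spread over the 6 remaining unopened doors.
P(win by switching) = (7/8) · (1/6) = 7/48 ≈ 0.1458.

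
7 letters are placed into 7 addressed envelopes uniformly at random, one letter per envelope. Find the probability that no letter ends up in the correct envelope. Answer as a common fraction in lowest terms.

103/280

This is the derangement probability: permutations of 7 with no fixed point.
D(7) = 7! · (1 − 1/1! + 1/2! − ··· + (−1)^7/7!) = 1854.
P = 1854/5040 = 103/280.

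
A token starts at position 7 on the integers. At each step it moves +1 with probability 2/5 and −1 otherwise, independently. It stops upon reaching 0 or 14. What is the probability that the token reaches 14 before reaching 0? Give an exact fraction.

Let r = q/p = (3/5)/(2/5) = 3/2. The recurrence P(i) = p·P(i+1) + q·P(i−1) with P(0)=0, P(14)=1 gives P(i) = (1 − r^i)/(1 − r^14).
P(7) = (1 − (3/2)^7) / (1 − (3/2)^14) = 128/2315.

128/2315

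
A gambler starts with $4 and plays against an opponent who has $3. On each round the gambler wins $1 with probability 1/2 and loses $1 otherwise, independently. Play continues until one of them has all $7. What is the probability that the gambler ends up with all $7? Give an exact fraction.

4/7

With a fair step, P(i) = ½P(i−1) + ½P(i+1) with P(0)=0, P(7)=1 has the linear solution P(i) = i/7.
P(4) = 4/7.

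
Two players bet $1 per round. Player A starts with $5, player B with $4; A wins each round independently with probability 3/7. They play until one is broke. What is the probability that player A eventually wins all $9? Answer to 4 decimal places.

Let r = q/p = (4/7)/(3/7) = 4/3. The recurrence P(i) = p·P(i+1) + q·P(i−1) with P(0)=0, P(9)=1 gives P(i) = (1 − r^i)/(1 − r^9).
P(5) = (1 − (4/3)^5) / (1 − (4/3)^9) = 63261/242461 ≈ 0.2609.

0.2609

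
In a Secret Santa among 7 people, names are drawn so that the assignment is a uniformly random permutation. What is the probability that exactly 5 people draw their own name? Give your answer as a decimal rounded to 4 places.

0.0042

Choose which 5 of the 7 are fixed: C(7,5) = 21 ways.
The remaining 2 must have no fixed point: D(2) = 1.
P = 21·1/5040 = 1/240 ≈ 0.0042.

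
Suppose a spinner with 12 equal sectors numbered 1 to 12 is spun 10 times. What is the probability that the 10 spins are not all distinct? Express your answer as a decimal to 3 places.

P(all 10 different) = 12/12 · 11/12 · ··· · 3/12 ≈ 0.004.
P(at least two equal) = 1 − 0.004 = 0.996.

0.996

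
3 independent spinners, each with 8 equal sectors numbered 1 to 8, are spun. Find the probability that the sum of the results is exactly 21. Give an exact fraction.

There are 8^3 = 512 equally likely outcomes.
The number of ordered 3-tuples from {1,…,8} summing to 21 is 10.
P(sum = 21) = 10/512 = 5/256.

5/256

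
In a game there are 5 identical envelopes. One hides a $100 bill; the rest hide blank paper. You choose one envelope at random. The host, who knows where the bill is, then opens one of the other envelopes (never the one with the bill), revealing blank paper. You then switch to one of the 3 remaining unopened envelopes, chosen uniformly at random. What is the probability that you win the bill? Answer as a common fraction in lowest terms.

Your original envelope holds the bill with probability 1/5, so the other 4 collectively hold it with probability 4/5.
The host can always find an empty envelope to open, so this doesn't change that 4/5; it is now spread over the 3 remaining unopened envelopes.
P(win by switching) = (4/5) · (1/3) = 4/15.

4/15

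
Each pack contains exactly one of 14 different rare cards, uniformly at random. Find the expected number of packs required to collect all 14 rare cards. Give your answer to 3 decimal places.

45.522

After i distinct types are collected, each trial gives a new one with probability (14−i)/14, so the expected wait for the next new type is 14/(14−i).
E = 14/14 + 14/13 + 14/12 + 14/11 + 14/10 + 14/9 + 14/8 + 14/7 + 14/6 + 14/5 + 14/4 + 14/3 + 14/2 + 14/1 = 1171733/25740 ≈ 45.522.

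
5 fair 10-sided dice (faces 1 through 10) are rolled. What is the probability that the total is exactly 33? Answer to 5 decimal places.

There are 10^5 = 100000 equally likely outcomes.
The number of ordered 5-tuples from {1,…,10} summing to 33 is 4335.
P(sum = 33) = 4335/100000 = 867/20000 ≈ 0.04335.

0.04335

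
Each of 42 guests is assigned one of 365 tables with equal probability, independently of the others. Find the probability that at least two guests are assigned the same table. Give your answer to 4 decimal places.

It's easier to compute the probability that all 42 are distinct.
P(all distinct) = 365/365 · 364/365 · ··· · 324/365 ≈ 0.0860.
So the probability of at least one match is 1 − 0.0860 = 0.9140.

0.9140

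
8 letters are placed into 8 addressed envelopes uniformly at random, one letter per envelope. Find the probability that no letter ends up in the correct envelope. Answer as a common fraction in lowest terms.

2119/5760

This is the derangement probability: permutations of 8 with no fixed point.
D(8) = 8! · (1 − 1/1! + 1/2! − ··· + (−1)^8/8!) = 14833.
P = 14833/40320 = 2119/5760.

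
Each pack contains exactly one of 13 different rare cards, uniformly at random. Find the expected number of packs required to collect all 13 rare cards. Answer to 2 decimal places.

41.34

After i distinct types are collected, each trial gives a new one with probability (13−i)/13, so the expected wait for the next new type is 13/(13−i).
E = 13/13 + 13/12 + 13/11 + 13/10 + 13/9 + 13/8 + 13/7 + 13/6 + 13/5 + 13/4 + 13/3 + 13/2 + 13/1 = 1145993/27720 ≈ 41.34.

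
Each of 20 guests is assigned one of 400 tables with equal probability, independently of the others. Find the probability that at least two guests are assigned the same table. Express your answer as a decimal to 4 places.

It's easier to compute the probability that all 20 are distinct.
P(all distinct) = 400/400 · 399/400 · ··· · 381/400 ≈ 0.6170.
So the probability of at least one match is 1 − 0.6170 = 0.3830.

0.3830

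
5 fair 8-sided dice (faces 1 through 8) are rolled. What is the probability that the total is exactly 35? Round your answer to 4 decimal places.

0.0038

There are 8^5 = 32768 equally likely outcomes.
The number of ordered 5-tuples from {1,…,8} summing to 35 is 126.
P(sum = 35) = 126/32768 = 63/16384 ≈ 0.0038.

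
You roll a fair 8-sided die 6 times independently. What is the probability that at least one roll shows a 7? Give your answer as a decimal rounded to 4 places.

P(no roll shows a 7) = (7/8)^6 ≈ 0.4488.
P(at least one) = 1 − 0.4488 = 0.5512.

0.5512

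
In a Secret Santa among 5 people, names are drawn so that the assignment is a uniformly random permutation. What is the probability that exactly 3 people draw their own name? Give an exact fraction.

Choose which 3 of the 5 are fixed: C(5,3) = 10 ways.
The remaining 2 must have no fixed point: D(2) = 1.
P = 10·1/120 = 1/12.

1/12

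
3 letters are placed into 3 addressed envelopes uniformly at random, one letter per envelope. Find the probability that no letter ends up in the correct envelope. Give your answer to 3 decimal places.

This is the derangement probability: permutations of 3 with no fixed point.
D(3) = 3! · (1 − 1/1! + 1/2! − ··· + (−1)^3/3!) = 2.
P = 2/6 = 1/3 ≈ 0.333.

0.333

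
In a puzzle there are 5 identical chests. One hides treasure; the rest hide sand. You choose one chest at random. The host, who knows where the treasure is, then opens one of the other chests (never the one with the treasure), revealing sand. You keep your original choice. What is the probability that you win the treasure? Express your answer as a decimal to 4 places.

0.2000

The host can always open an empty chest regardless of your choice, so this gives no information about your original chest.
P(win by staying) = 1/5 ≈ 0.2000.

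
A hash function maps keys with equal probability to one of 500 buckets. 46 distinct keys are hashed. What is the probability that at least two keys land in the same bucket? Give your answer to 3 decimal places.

It's easier to compute the probability that all 46 are distinct.
P(all distinct) = 500/500 · 499/500 · ··· · 455/500 ≈ 0.118.
So the probability of at least one match is 1 − 0.118 = 0.882.

0.882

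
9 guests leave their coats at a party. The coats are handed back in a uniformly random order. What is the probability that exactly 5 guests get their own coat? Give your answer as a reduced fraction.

Choose which 5 of the 9 are fixed: C(9,5) = 126 ways.
The remaining 4 must have no fixed point: D(4) = 9.
P = 126·9/362880 = 1/320.

1/320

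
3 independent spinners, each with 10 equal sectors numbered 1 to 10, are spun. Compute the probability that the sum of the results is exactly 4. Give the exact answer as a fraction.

There are 10^3 = 1000 equally likely outcomes.
The number of ordered 3-tuples from {1,…,10} summing to 4 is 3.
P(sum = 4) = 3/1000.

3/1000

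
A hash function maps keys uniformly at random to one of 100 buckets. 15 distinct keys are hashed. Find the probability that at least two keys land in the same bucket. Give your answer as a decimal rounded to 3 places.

0.669

It's easier to compute the probability that all 15 are distinct.
P(all distinct) = 100/100 · 99/100 · ··· · 86/100 ≈ 0.331.
So the probability of at least one match is 1 − 0.331 = 0.669.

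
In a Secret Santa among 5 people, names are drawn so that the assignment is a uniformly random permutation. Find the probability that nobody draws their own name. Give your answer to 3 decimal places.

This is the derangement probability: permutations of 5 with no fixed point.
D(5) = 5! · (1 − 1/1! + 1/2! − ··· + (−1)^5/5!) = 44.
P = 44/120 = 11/30 ≈ 0.367.

0.367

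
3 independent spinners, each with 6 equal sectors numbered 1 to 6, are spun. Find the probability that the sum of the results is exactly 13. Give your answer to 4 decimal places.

There are 6^3 = 216 equally likely outcomes.
The number of ordered 3-tuples from {1,…,6} summing to 13 is 21.
P(sum = 13) = 21/216 = 7/72 ≈ 0.0972.

0.0972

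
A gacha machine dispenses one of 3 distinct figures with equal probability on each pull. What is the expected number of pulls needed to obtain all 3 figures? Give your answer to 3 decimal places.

After i distinct types are collected, each trial gives a new one with probability (3−i)/3, so the expected wait for the next new type is 3/(3−i).
E = 3/3 + 3/2 + 3/1 = 11/2 ≈ 5.500.

5.500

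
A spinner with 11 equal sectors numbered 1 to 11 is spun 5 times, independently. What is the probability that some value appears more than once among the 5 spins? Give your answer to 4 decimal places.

0.6558

P(all 5 different) = 11/11 · 10/11 · ··· · 7/11 ≈ 0.3442.
P(at least two equal) = 1 − 0.3442 = 0.6558.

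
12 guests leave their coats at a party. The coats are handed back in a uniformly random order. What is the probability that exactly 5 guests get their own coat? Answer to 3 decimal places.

Choose which 5 of the 12 are fixed: C(12,5) = 792 ways.
The remaining 7 must have no fixed point: D(7) = 1854.
P = 792·1854/479001600 = 103/33600 ≈ 0.003.

0.003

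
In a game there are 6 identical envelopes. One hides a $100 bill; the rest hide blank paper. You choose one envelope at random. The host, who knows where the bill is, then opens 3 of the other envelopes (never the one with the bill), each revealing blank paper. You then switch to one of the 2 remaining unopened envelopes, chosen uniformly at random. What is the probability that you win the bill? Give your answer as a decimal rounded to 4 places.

0.4167

Your original envelope holds the bill with probability 1/6, so the other 5 collectively hold it with probability 5/6.
The host can always find 3 empty envelopes to open, so the reveals don't change that 5/6; it is now spread over the 2 remaining unopened envelopes.
P(win by switching) = (5/6) · (1/2) = 5/12 ≈ 0.4167.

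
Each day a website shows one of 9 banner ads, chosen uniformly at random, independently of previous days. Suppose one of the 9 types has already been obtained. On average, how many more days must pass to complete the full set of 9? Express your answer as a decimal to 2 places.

Starting from 1 distinct type, each trial gives a new one with probability (9−i)/9 when i types are held, so the wait for the next new type is 9/(9−i).
E = 9/8 + 9/7 + 9/6 + 9/5 + 9/4 + 9/3 + 9/2 + 9/1 = 6849/280 ≈ 24.46.

24.46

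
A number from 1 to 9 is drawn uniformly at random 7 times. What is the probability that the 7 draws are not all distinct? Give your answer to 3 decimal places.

0.962

P(all 7 different) = 9/9 · 8/9 · ··· · 3/9 ≈ 0.038.
P(at least two equal) = 1 − 0.038 = 0.962.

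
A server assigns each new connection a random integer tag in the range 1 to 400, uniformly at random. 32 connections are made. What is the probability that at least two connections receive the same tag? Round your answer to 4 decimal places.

0.7203

It's easier to compute the probability that all 32 are distinct.
P(all distinct) = 400/400 · 399/400 · ··· · 369/400 ≈ 0.2797.
So the probability of at least one match is 1 − 0.2797 = 0.7203.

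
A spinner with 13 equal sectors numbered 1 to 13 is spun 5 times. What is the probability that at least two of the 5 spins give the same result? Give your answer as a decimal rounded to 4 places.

0.5840

P(all 5 different) = 13/13 · 12/13 · ··· · 9/13 ≈ 0.4160.
P(at least two equal) = 1 − 0.4160 = 0.5840.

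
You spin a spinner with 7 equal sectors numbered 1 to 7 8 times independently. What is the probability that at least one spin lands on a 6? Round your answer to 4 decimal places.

P(no spin lands on a 6) = (6/7)^8 ≈ 0.2914.
P(at least one) = 1 − 0.2914 = 0.7086.

0.7086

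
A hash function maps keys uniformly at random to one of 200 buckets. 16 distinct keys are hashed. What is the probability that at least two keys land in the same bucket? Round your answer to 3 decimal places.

It's easier to compute the probability that all 16 are distinct.
P(all distinct) = 200/200 · 199/200 · ··· · 185/200 ≈ 0.540.
So the probability of at least one match is 1 − 0.540 = 0.460.

0.460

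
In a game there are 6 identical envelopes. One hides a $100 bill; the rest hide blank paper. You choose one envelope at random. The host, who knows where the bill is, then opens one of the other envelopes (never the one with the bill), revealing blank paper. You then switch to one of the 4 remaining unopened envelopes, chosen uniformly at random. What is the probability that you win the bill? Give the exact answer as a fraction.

Your original envelope holds the bill with probability 1/6, so the other 5 collectively hold it with probability 5/6.
The host can always find an empty envelope to open, so this doesn't change that 5/6; it is now spread over the 4 remaining unopened envelopes.
P(win by switching) = (5/6) · (1/4) = 5/24.

5/24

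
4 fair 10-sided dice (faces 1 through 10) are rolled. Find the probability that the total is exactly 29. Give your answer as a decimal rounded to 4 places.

There are 10^4 = 10000 equally likely outcomes.
The number of ordered 4-tuples from {1,…,10} summing to 29 is 348.
P(sum = 29) = 348/10000 = 87/2500 ≈ 0.0348.

0.0348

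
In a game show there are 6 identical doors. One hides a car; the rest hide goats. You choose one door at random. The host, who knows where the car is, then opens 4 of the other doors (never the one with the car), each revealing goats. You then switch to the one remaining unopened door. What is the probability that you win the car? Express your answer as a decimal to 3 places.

0.833

Your original door holds the car with probability 1/6, so the other 5 collectively hold it with probability 5/6.
The host can always find 4 empty doors to open, so the reveals don't change that 5/6; it is now spread over the 1 remaining unopened door.
P(win by switching) = (5/6) · (1/1) = 5/6 ≈ 0.833.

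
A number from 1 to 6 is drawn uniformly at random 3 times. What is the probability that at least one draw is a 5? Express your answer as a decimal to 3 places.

P(no draw is a 5) = (5/6)^3 ≈ 0.579.
P(at least one) = 1 − 0.579 = 0.421.

0.421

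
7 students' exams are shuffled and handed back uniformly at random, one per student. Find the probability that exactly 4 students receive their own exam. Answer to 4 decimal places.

Choose which 4 of the 7 are fixed: C(7,4) = 35 ways.
The remaining 3 must have no fixed point: D(3) = 2.
P = 35·2/5040 = 1/72 ≈ 0.0139.

0.0139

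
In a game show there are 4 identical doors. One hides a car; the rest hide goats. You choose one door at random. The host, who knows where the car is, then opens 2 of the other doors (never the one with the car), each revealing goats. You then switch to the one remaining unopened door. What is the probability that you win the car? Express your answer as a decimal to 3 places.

Your original door holds the car with probability 1/4, so the other 3 collectively hold it with probability 3/4.
The host can always find 2 empty doors to open, so the reveals don't change that 3/4; it is now spread over the 1 remaining unopened door.
P(win by switching) = (3/4) · (1/1) = 3/4 ≈ 0.750.

0.750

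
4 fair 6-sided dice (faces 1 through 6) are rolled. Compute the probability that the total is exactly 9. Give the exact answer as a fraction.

7/162

There are 6^4 = 1296 equally likely outcomes.
The number of ordered 4-tuples from {1,…,6} summing to 9 is 56.
P(sum = 9) = 56/1296 = 7/162.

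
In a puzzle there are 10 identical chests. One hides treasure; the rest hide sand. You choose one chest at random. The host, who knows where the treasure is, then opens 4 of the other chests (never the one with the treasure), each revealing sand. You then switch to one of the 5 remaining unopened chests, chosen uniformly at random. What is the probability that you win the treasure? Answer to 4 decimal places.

0.1800

Your original chest holds the treasure with probability 1/10, so the other 9 collectively hold it with probability 9/10.
The host can always find 4 empty chests to open, so the reveals don't change that 9/10; it is now spread over the 5 remaining unopened chests.
P(win by switching) = (9/10) · (1/5) = 9/50 ≈ 0.1800.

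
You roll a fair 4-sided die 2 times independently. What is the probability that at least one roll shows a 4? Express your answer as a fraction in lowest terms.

P(no roll shows a 4) = (3/4)^2 = 9/16.
P(at least one) = 1 − 9/16 = 7/16.

7/16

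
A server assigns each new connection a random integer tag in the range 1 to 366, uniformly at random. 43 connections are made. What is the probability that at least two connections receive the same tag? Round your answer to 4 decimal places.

It's easier to compute the probability that all 43 are distinct.
P(all distinct) = 366/366 · 365/366 · ··· · 324/366 ≈ 0.0766.
So the probability of at least one match is 1 − 0.0766 = 0.9234.

0.9234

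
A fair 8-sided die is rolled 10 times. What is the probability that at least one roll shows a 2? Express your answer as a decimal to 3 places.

P(no roll shows a 2) = (7/8)^10 ≈ 0.263.
P(at least one) = 1 − 0.263 = 0.737.

0.737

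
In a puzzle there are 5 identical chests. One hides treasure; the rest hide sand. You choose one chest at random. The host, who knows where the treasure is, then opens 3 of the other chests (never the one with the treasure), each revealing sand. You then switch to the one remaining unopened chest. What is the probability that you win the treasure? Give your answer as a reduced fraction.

4/5

Your original chest holds the treasure with probability 1/5, so the other 4 collectively hold it with probability 4/5.
The host can always find 3 empty chests to open, so the reveals don't change that 4/5; it is now spread over the 1 remaining unopened chest.
P(win by switching) = (4/5) · (1/1) = 4/5.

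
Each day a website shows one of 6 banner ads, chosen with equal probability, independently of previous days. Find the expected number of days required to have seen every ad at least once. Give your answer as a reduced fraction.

After i distinct types are collected, each trial gives a new one with probability (6−i)/6, so the expected wait for the next new type is 6/(6−i).
E = 6/6 + 6/5 + 6/4 + 6/3 + 6/2 + 6/1 = 147/10.

147/10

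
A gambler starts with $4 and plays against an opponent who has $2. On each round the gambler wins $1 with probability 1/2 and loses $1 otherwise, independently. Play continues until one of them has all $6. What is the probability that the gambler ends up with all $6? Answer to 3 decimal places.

With a fair step, P(i) = ½P(i−1) + ½P(i+1) with P(0)=0, P(6)=1 has the linear solution P(i) = i/6.
P(4) = 4/6 = 2/3 ≈ 0.667.

0.667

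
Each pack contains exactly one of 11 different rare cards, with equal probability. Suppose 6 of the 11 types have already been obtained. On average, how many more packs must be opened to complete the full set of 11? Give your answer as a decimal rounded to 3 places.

Starting from 6 distinct types, each trial gives a new one with probability (11−i)/11 when i types are held, so the wait for the next new type is 11/(11−i).
E = 11/5 + 11/4 + 11/3 + 11/2 + 11/1 = 1507/60 ≈ 25.117.

25.117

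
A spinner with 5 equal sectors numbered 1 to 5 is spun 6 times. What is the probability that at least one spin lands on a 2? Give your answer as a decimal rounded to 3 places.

0.738

P(no spin lands on a 2) = (4/5)^6 ≈ 0.262.
P(at least one) = 1 − 0.262 = 0.738.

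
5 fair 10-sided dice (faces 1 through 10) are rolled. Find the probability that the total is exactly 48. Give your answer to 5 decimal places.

There are 10^5 = 100000 equally likely outcomes.
The number of ordered 5-tuples from {1,…,10} summing to 48 is 15.
P(sum = 48) = 15/100000 = 3/20000 ≈ 0.00015.

0.00015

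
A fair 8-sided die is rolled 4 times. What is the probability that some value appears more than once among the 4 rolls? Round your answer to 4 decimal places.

P(all 4 different) = 8/8 · 7/8 · ··· · 5/8 ≈ 0.4102.
P(at least two equal) = 1 − 0.4102 = 0.5898.

0.5898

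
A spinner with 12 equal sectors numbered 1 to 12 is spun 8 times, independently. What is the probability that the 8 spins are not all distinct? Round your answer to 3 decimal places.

0.954

P(all 8 different) = 12/12 · 11/12 · ··· · 5/12 ≈ 0.046.
P(at least two equal) = 1 − 0.046 = 0.954.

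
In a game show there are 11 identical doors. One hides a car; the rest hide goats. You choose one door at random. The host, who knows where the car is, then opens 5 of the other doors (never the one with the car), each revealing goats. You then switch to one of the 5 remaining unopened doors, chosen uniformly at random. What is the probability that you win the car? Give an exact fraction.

2/11

Your original door holds the car with probability 1/11, so the other 10 collectively hold it with probability 10/11.
The host can always find 5 empty doors to open, so the reveals don't change that 10/11; it is now spread over the 5 remaining unopened doors.
P(win by switching) = (10/11) · (1/5) = 2/11.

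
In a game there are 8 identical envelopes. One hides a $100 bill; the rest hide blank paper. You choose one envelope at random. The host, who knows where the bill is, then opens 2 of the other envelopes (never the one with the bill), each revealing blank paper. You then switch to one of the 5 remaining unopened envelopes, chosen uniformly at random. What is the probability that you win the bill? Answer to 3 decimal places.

Your original envelope holds the bill with probability 1/8, so the other 7 collectively hold it with probability 7/8.
The host can always find 2 empty envelopes to open, so the reveals don't change that 7/8; it is now spread over the 5 remaining unopened envelopes.
P(win by switching) = (7/8) · (1/5) = 7/40 ≈ 0.175.

0.175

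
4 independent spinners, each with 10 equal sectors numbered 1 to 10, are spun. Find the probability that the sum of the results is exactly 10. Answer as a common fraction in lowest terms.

21/2500

There are 10^4 = 10000 equally likely outcomes.
The number of ordered 4-tuples from {1,…,10} summing to 10 is 84.
P(sum = 10) = 84/10000 = 21/2500.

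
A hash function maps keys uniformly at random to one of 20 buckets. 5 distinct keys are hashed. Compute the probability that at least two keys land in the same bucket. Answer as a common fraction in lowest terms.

2093/5000

It's easier to compute the probability that all 5 are distinct.
P(all distinct) = 20/20 · 19/20 · ··· · 16/20 = 2907/5000.
So the probability of at least one match is 1 − 2907/5000 = 2093/5000.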